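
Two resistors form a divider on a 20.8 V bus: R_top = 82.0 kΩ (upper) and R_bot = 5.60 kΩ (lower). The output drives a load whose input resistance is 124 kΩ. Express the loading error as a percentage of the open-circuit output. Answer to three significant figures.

The divider's output (Thévenin) resistance is R_top‖R_bot = 5.242 kΩ.
Fractional drop under load = R_th/(R_th + R_L) = 5.242 / (5.242 + 124) = 0.04056.
So the output falls by 4.06 %.

4.06 %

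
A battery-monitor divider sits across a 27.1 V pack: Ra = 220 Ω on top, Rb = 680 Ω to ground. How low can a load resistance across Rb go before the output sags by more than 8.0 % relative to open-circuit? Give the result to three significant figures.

R_L(min) ≈ 1.91 kΩ

Output resistance R_th = Ra‖Rb = (220 × 680)/900.0 = 166.2 Ω.
The fractional drop is R_th/(R_th + R_L); requiring this ≤ 0.0800 gives R_L ≥ R_th(1/0.0800 − 1) = 166.2 × 11.50 = 1.91 kΩ.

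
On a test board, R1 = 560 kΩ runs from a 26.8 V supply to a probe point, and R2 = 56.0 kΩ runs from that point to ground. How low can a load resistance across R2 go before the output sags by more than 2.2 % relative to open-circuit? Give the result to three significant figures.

R_L(min) ≈ 2.26 MΩ

Output resistance R_th = R1‖R2 = (560 × 56.0)/616.0 = 50.91 kΩ.
The fractional drop is R_th/(R_th + R_L); requiring this ≤ 0.0220 gives R_L ≥ R_th(1/0.0220 − 1) = 50.91 × 44.45 = 2.26 MΩ.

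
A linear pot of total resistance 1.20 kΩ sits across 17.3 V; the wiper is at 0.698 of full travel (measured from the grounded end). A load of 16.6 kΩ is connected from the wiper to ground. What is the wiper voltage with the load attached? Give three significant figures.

V ≈ 11.9 V

The wiper splits the pot into (1−α)R = 362.4 Ω above and αR = 837.6 Ω below.
Lower section ‖ load = 797.4 Ω.
V_wiper = 17.3 × 797.4/(362.4 + 797.4) = 11.9 V.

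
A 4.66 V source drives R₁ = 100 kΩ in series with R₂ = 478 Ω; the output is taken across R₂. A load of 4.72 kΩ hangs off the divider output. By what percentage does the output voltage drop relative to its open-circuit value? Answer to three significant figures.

The divider's output (Thévenin) resistance is R₁‖R₂ = 475.7 Ω.
Fractional drop under load = R_th/(R_th + R_L) = 475.7 / (475.7 + 4720) = 0.09156.
So the output falls by 9.16 %.

9.16 %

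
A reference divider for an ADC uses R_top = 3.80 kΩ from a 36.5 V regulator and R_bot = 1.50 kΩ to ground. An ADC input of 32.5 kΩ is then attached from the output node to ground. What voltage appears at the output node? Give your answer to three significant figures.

V_out ≈ 10.0 V

The load sits in parallel with R_bot: R_bot‖R_L = (1.50 × 32.5) / (1.50 + 32.5) = 1.434 kΩ.
V_out = 36.5 × 1.434 / (3.80 + 1.434) = 36.5 × 1.434/5.234 = 10.0 V.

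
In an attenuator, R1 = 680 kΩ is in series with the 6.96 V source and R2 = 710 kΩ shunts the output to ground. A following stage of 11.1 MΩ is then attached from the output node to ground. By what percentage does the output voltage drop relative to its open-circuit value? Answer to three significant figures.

The divider's output (Thévenin) resistance is R1‖R2 = 347.3 kΩ.
Fractional drop under load = R_th/(R_th + R_L) = 347.3 / (347.3 + 11100) = 0.03034.
So the output falls by 3.03 %.

3.03 %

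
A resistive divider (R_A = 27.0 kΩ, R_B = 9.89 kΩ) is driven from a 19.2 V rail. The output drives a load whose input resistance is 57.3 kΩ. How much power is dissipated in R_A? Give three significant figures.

P ≈ 7.93 mW

Total resistance from the source is R_A + (R_B‖R_L) = 35.43 kΩ, so I = 19.2/35.43 kΩ = 0.5418 mA.
P = I²·R_A = (0.5418 mA)² × 27.0 kΩ = 7.93 mW.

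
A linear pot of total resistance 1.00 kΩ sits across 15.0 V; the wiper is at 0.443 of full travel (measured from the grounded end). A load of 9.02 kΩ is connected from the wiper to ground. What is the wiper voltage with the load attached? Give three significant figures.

V ≈ 6.47 V

The wiper splits the pot into (1−α)R = 557.0 Ω above and αR = 443.0 Ω below.
Lower section ‖ load = 422.3 Ω.
V_wiper = 15.0 × 422.3/(557.0 + 422.3) = 6.47 V.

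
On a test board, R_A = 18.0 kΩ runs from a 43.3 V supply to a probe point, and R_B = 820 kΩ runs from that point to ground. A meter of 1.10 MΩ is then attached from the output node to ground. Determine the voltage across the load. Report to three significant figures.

The load sits in parallel with R_B: R_B‖R_L = (820 × 1100) / (820 + 1100) = 469.8 kΩ.
V_out = 43.3 × 469.8 / (18.0 + 469.8) = 43.3 × 469.8/487.8 = 41.7 V.
(Unloaded it would have been 42.4 V.)

V_out ≈ 41.7 V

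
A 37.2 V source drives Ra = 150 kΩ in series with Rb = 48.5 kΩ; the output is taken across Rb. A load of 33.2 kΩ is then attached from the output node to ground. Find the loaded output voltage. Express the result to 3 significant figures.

The load sits in parallel with Rb: Rb‖R_L = (48.5 × 33.2) / (48.5 + 33.2) = 19.71 kΩ.
V_out = 37.2 × 19.71 / (150 + 19.71) = 37.2 × 19.71/169.7 = 4.32 V.

V_out ≈ 4.32 V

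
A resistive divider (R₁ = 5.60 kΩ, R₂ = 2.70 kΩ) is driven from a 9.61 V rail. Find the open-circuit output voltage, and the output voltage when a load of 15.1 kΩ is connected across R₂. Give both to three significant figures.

Open-circuit: V = 9.61 × 2.70/(5.60 + 2.70) = 3.13 V.
With the load, R₂ becomes R₂‖R_L = 2.290 kΩ, so V = 9.61 × 2.290/7.890 = 2.79 V.

Unloaded: 3.13 V; loaded: 2.79 V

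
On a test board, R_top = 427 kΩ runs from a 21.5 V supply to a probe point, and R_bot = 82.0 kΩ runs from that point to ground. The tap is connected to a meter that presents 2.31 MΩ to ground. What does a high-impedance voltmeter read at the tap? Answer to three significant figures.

V_out ≈ 3.36 V

The load sits in parallel with R_bot: R_bot‖R_L = (82.0 × 2310) / (82.0 + 2310) = 79.19 kΩ.
V_out = 21.5 × 79.19 / (427 + 79.19) = 21.5 × 79.19/506.2 = 3.36 V.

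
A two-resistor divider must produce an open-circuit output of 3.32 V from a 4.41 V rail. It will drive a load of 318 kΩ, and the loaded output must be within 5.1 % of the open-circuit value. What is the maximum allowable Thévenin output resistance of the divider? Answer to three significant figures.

Loading drop = R_th/(R_th + R_L) ≤ 0.0510, so R_th ≤ R_L · ε/(1−ε) = 318 kΩ × 0.0510/0.9490 = 17.1 kΩ.

R_th ≤ 17.1 kΩ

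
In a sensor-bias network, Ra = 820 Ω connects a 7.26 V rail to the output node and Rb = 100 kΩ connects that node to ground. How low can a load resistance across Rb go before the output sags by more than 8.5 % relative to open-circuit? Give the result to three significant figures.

Output resistance R_th = Ra‖Rb = (820 × 100000)/100800 = 813.3 Ω.
The fractional drop is R_th/(R_th + R_L); requiring this ≤ 0.0850 gives R_L ≥ R_th(1/0.0850 − 1) = 813.3 × 10.76 = 8.76 kΩ.

R_L(min) ≈ 8.76 kΩ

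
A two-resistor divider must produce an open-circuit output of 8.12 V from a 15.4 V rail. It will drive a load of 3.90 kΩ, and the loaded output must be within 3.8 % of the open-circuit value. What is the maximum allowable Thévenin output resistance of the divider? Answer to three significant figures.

Loading drop = R_th/(R_th + R_L) ≤ 0.0380, so R_th ≤ R_L · ε/(1−ε) = 3.90 kΩ × 0.0380/0.9620 = 154 Ω.
(Any R1, R2 with R2/(R1+R2) = 0.527 and R1‖R2 ≤ 154 Ω will meet the spec.)

R_th ≤ 154 Ω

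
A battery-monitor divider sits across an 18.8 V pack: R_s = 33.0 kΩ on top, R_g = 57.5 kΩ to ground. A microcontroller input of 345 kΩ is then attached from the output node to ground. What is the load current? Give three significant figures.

I_L ≈ 0.0326 mA

R_g‖R_L = 49.29 kΩ; V_out = 18.8 × 49.29/82.29 = 11.26 V.
I_L = V_out / R_L = 11.26 / 345 kΩ = 0.0326 mA.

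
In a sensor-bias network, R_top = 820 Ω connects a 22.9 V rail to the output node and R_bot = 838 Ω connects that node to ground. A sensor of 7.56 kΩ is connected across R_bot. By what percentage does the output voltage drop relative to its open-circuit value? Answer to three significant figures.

The divider's output (Thévenin) resistance is R_top‖R_bot = 414.5 Ω.
Fractional drop under load = R_th/(R_th + R_L) = 414.5 / (414.5 + 7560) = 0.05197.
So the output falls by 5.20 %.

5.20 %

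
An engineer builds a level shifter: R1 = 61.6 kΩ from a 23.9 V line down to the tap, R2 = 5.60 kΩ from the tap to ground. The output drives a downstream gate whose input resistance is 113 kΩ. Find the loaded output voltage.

The load sits in parallel with R2: R2‖R_L = (5.60 × 113) / (5.60 + 113) = 5.336 kΩ.
V_out = 23.9 × 5.336 / (61.6 + 5.336) = 23.9 × 5.336/66.94 = 1.91 V.

V_out ≈ 1.91 V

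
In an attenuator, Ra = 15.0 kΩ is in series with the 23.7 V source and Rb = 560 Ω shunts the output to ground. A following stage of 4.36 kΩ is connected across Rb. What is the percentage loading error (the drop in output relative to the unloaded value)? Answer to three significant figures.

The divider's output (Thévenin) resistance is Ra‖Rb = 539.8 Ω.
Fractional drop under load = R_th/(R_th + R_L) = 539.8 / (539.8 + 4360) = 0.1102.
So the output falls by 11.0 %.

11.0 %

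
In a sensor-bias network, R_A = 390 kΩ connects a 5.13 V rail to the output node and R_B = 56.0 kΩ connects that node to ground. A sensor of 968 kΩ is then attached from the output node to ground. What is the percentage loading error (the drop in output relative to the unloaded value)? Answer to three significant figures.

The divider's output (Thévenin) resistance is R_A‖R_B = 48.97 kΩ.
Fractional drop under load = R_th/(R_th + R_L) = 48.97 / (48.97 + 968) = 0.04815.
So the output falls by 4.82 %.

4.82 %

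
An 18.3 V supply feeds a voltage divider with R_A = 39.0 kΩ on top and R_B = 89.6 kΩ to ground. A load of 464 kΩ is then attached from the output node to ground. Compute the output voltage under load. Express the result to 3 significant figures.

The load sits in parallel with R_B: R_B‖R_L = (89.6 × 464) / (89.6 + 464) = 75.10 kΩ.
V_out = 18.3 × 75.10 / (39.0 + 75.10) = 18.3 × 75.10/114.1 = 12.0 V.

V_out ≈ 12.0 V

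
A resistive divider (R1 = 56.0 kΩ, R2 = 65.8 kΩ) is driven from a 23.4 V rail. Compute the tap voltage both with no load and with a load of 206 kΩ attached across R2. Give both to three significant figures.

Open-circuit: V = 23.4 × 65.8/(56.0 + 65.8) = 12.6 V.
With the load, R2 becomes R2‖R_L = 49.87 kΩ, so V = 23.4 × 49.87/105.9 = 11.0 V.

Unloaded: 12.6 V; loaded: 11.0 V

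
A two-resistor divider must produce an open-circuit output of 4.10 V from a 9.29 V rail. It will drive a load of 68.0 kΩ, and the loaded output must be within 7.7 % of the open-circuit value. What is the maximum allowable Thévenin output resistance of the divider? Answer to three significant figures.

Loading drop = R_th/(R_th + R_L) ≤ 0.0770, so R_th ≤ R_L · ε/(1−ε) = 68.0 kΩ × 0.0770/0.9230 = 5.67 kΩ.
(Any R1, R2 with R2/(R1+R2) = 0.441 and R1‖R2 ≤ 5.67 kΩ will meet the spec.)

R_th ≤ 5.67 kΩ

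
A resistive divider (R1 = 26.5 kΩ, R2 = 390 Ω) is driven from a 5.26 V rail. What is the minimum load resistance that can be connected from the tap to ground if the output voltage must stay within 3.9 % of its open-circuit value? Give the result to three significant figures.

Output resistance R_th = R1‖R2 = (26500 × 390)/26890 = 384.3 Ω.
The fractional drop is R_th/(R_th + R_L); requiring this ≤ 0.0390 gives R_L ≥ R_th(1/0.0390 − 1) = 384.3 × 24.64 = 9.47 kΩ.

R_L(min) ≈ 9.47 kΩ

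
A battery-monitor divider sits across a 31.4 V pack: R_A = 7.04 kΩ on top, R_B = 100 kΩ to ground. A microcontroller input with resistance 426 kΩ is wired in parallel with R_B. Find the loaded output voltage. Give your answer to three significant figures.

V_out ≈ 28.9 V

The load sits in parallel with R_B: R_B‖R_L = (100 × 426) / (100 + 426) = 80.99 kΩ.
V_out = 31.4 × 80.99 / (7.04 + 80.99) = 31.4 × 80.99/88.03 = 28.9 V.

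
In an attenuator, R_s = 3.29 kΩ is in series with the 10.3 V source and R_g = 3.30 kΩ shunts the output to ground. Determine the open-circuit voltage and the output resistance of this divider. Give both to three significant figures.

V_th = 5.16 V, R_th = 1.65 kΩ

V_th is the open-circuit tap voltage: 10.3 × 3.30/(3.29 + 3.30) = 5.16 V.
With the supply zeroed, R_s and R_g appear in parallel from the tap: R_th = R_s‖R_g = (3.29 × 3.30)/6.590 = 1.65 kΩ.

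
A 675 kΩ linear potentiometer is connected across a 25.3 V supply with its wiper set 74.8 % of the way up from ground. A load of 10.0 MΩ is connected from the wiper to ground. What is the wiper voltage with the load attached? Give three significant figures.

The wiper splits the pot into (1−α)R = 170.1 kΩ above and αR = 504.9 kΩ below.
Lower section ‖ load = 480.6 kΩ.
V_wiper = 25.3 × 480.6/(170.1 + 480.6) = 18.7 V.

V ≈ 18.7 V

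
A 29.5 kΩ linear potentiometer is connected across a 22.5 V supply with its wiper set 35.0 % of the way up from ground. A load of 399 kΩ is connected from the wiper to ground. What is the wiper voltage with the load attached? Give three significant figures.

V ≈ 7.74 V

The wiper splits the pot into (1−α)R = 19.18 kΩ above and αR = 10.32 kΩ below.
Lower section ‖ load = 10.06 kΩ.
V_wiper = 22.5 × 10.06/(19.18 + 10.06) = 7.74 V.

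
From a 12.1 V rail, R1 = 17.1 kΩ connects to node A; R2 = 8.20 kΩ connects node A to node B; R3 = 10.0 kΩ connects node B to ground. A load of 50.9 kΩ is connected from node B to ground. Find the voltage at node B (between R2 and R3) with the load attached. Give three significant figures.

At node B, R3 is in parallel with the load: R3‖R_L = 8.358 kΩ.
Below node A the resistance is R2 + (R3‖R_L) = 16.56 kΩ, so V_A = 12.1 × 16.56/33.66 = 5.953 V.
Then V_B = V_A × (R3‖R_L)/(R2 + R3‖R_L) = 5.953 × 8.358/16.56 = 3.00 V.

V ≈ 3.00 V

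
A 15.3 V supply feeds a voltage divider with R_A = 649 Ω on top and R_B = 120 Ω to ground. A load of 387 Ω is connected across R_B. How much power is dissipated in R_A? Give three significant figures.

P ≈ 277 mW

Total resistance from the source is R_A + (R_B‖R_L) = 740.6 Ω, so I = 15.3/740.6 Ω = 20.66 mA.
P = I²·R_A = (20.66 mA)² × 649 Ω = 277 mW.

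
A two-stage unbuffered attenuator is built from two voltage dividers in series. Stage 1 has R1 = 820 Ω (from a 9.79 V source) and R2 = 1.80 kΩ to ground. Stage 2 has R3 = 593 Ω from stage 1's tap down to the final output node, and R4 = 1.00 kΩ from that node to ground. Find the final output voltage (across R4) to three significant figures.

V_out ≈ 3.12 V

Stage 2 presents R3+R4 = 1593 Ω as a load on stage 1's tap.
Stage 1's lower leg becomes R2‖(R3+R4) = 845.1 Ω, so V_mid = 9.79 × 845.1/1665 = 4.969 V.
Stage 2 is itself unloaded: V_out = V_mid × R4/(R3+R4) = 4.969 × 1000/1593 = 3.12 V.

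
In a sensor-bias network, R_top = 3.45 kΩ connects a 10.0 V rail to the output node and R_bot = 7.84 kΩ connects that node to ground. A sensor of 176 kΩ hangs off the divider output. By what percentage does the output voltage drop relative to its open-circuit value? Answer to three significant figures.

1.34 %

The divider's output (Thévenin) resistance is R_top‖R_bot = 2.396 kΩ.
Fractional drop under load = R_th/(R_th + R_L) = 2.396 / (2.396 + 176) = 0.01343.
So the output falls by 1.34 %.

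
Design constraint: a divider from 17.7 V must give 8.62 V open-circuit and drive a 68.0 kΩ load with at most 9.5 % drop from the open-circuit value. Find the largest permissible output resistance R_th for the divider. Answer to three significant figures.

Loading drop = R_th/(R_th + R_L) ≤ 0.0950, so R_th ≤ R_L · ε/(1−ε) = 68.0 kΩ × 0.0950/0.9050 = 7.14 kΩ.
(Any R1, R2 with R2/(R1+R2) = 0.487 and R1‖R2 ≤ 7.14 kΩ will meet the spec.)

R_th ≤ 7.14 kΩ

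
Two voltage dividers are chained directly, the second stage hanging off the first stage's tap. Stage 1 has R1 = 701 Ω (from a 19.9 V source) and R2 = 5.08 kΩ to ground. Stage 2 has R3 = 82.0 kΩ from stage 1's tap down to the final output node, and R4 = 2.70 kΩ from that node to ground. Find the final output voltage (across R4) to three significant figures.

V_out ≈ 0.553 V

Stage 2 presents R3+R4 = 84700 Ω as a load on stage 1's tap.
Stage 1's lower leg becomes R2‖(R3+R4) = 4793 Ω, so V_mid = 19.9 × 4793/5494 = 17.36 V.
Stage 2 is itself unloaded: V_out = V_mid × R4/(R3+R4) = 17.36 × 2700/84700 = 0.553 V.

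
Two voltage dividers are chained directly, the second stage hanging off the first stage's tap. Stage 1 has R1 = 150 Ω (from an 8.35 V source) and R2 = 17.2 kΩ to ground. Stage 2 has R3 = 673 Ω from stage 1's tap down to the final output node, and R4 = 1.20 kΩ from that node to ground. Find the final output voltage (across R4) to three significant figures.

V_out ≈ 4.91 V

Stage 2 presents R3+R4 = 1873 Ω as a load on stage 1's tap.
Stage 1's lower leg becomes R2‖(R3+R4) = 1689 Ω, so V_mid = 8.35 × 1689/1839 = 7.669 V.
Stage 2 is itself unloaded: V_out = V_mid × R4/(R3+R4) = 7.669 × 1200/1873 = 4.91 V.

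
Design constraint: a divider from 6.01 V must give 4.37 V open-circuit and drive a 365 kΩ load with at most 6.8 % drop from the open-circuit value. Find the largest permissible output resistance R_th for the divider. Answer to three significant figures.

R_th ≤ 26.6 kΩ

Loading drop = R_th/(R_th + R_L) ≤ 0.0680, so R_th ≤ R_L · ε/(1−ε) = 365 kΩ × 0.0680/0.9320 = 26.6 kΩ.
(Any R1, R2 with R2/(R1+R2) = 0.727 and R1‖R2 ≤ 26.6 kΩ will meet the spec.)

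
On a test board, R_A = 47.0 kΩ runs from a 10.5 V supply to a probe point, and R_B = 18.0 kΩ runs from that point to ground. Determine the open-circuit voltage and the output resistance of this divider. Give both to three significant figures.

V_th = 2.91 V, R_th = 13.0 kΩ

V_th is the open-circuit tap voltage: 10.5 × 18.0/(47.0 + 18.0) = 2.91 V.
With the supply zeroed, R_A and R_B appear in parallel from the tap: R_th = R_A‖R_B = (47.0 × 18.0)/65.00 = 13.0 kΩ.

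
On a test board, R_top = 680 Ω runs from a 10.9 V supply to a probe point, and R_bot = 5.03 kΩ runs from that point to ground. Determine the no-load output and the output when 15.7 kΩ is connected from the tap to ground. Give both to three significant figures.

Open-circuit: V = 10.9 × 5030/(680 + 5030) = 9.60 V.
With the load, R_bot becomes R_bot‖R_L = 3810 Ω, so V = 10.9 × 3810/4490 = 9.25 V.

Unloaded: 9.60 V; loaded: 9.25 V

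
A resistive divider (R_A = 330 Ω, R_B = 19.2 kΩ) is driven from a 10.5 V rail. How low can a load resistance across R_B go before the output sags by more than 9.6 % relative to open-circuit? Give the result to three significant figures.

R_L(min) ≈ 3.05 kΩ

Output resistance R_th = R_A‖R_B = (330 × 19200)/19530 = 324.4 Ω.
The fractional drop is R_th/(R_th + R_L); requiring this ≤ 0.0960 gives R_L ≥ R_th(1/0.0960 − 1) = 324.4 × 9.417 = 3.05 kΩ.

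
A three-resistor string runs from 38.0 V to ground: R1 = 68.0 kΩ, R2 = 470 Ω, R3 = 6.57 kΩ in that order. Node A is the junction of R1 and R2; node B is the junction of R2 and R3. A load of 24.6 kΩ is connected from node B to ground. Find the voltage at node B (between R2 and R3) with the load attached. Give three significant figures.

V ≈ 2.68 V

At node B, R3 is in parallel with the load: R3‖R_L = 5185 Ω.
Below node A the resistance is R2 + (R3‖R_L) = 5655 Ω, so V_A = 38.0 × 5655/73660 = 2.918 V.
Then V_B = V_A × (R3‖R_L)/(R2 + R3‖R_L) = 2.918 × 5185/5655 = 2.68 V.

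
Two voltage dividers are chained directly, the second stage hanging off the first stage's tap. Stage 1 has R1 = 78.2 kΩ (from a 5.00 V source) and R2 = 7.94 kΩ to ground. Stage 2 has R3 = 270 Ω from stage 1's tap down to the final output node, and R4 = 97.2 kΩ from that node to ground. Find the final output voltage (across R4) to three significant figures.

V_out ≈ 0.428 V

Stage 2 presents R3+R4 = 97470 Ω as a load on stage 1's tap.
Stage 1's lower leg becomes R2‖(R3+R4) = 7342 Ω, so V_mid = 5.00 × 7342/85540 = 0.4291 V.
Stage 2 is itself unloaded: V_out = V_mid × R4/(R3+R4) = 0.4291 × 97200/97470 = 0.428 V.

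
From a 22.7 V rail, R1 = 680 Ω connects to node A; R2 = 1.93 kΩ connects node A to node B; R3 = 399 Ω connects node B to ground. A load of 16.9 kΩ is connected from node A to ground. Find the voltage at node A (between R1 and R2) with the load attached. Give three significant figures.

Below node A the series string R2+R3 = 2329 Ω sits in parallel with the 16900 Ω load: 2047 Ω.
V_A = 22.7 × 2047/(680 + 2047) = 17.0 V.

V ≈ 17.0 V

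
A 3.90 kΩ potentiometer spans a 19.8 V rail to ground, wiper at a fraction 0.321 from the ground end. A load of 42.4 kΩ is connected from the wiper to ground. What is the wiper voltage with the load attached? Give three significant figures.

The wiper splits the pot into (1−α)R = 2.648 kΩ above and αR = 1.252 kΩ below.
Lower section ‖ load = 1.216 kΩ.
V_wiper = 19.8 × 1.216/(2.648 + 1.216) = 6.23 V.

V ≈ 6.23 V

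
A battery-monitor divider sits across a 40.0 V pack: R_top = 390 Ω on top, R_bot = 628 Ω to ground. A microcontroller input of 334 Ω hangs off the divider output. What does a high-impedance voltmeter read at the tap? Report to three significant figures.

V_out ≈ 14.3 V

The load sits in parallel with R_bot: R_bot‖R_L = (628 × 334) / (628 + 334) = 218.0 Ω.
V_out = 40.0 × 218.0 / (390 + 218.0) = 40.0 × 218.0/608.0 = 14.3 V.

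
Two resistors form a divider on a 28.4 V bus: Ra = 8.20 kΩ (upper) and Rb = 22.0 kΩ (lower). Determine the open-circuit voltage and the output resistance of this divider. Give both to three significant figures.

V_th is the open-circuit tap voltage: 28.4 × 22.0/(8.20 + 22.0) = 20.7 V.
With the supply zeroed, Ra and Rb appear in parallel from the tap: R_th = Ra‖Rb = (8.20 × 22.0)/30.20 = 5.97 kΩ.

V_th = 20.7 V, R_th = 5.97 kΩ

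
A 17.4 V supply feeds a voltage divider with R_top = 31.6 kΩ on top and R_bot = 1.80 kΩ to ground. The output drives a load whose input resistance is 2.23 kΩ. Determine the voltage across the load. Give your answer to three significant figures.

The load sits in parallel with R_bot: R_bot‖R_L = (1.80 × 2.23) / (1.80 + 2.23) = 0.9960 kΩ.
V_out = 17.4 × 0.9960 / (31.6 + 0.9960) = 17.4 × 0.9960/32.60 = 0.532 V.

V_out ≈ 0.532 V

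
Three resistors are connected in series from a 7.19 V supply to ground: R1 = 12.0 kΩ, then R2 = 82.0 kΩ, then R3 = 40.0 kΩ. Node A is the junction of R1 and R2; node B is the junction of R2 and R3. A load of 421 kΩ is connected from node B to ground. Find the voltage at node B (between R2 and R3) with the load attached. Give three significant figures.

At node B, R3 is in parallel with the load: R3‖R_L = 36.53 kΩ.
Below node A the resistance is R2 + (R3‖R_L) = 118.5 kΩ, so V_A = 7.19 × 118.5/130.5 = 6.529 V.
Then V_B = V_A × (R3‖R_L)/(R2 + R3‖R_L) = 6.529 × 36.53/118.5 = 2.01 V.

V ≈ 2.01 V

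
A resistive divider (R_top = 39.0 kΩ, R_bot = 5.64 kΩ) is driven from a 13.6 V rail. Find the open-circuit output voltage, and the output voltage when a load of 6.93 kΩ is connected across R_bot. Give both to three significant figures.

Open-circuit: V = 13.6 × 5.64/(39.0 + 5.64) = 1.72 V.
With the load, R_bot becomes R_bot‖R_L = 3.109 kΩ, so V = 13.6 × 3.109/42.11 = 1.00 V.

Unloaded: 1.72 V; loaded: 1.00 V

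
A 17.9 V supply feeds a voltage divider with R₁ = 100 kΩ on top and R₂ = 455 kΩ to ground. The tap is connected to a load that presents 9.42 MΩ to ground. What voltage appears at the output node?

V_out ≈ 14.5 V

The load sits in parallel with R₂: R₂‖R_L = (455 × 9420) / (455 + 9420) = 434.0 kΩ.
V_out = 17.9 × 434.0 / (100 + 434.0) = 17.9 × 434.0/534.0 = 14.5 V.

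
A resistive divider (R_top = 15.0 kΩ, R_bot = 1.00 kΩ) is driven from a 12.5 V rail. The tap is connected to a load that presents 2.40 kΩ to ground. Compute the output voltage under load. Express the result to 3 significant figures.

V_out ≈ 0.562 V

The load sits in parallel with R_bot: R_bot‖R_L = (1.00 × 2.40) / (1.00 + 2.40) = 0.7059 kΩ.
V_out = 12.5 × 0.7059 / (15.0 + 0.7059) = 12.5 × 0.7059/15.71 = 0.562 V.
(Unloaded it would have been 0.781 V.)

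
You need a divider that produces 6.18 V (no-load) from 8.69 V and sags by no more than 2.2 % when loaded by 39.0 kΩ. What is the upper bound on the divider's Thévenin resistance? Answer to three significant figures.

Loading drop = R_th/(R_th + R_L) ≤ 0.0220, so R_th ≤ R_L · ε/(1−ε) = 39.0 kΩ × 0.0220/0.9780 = 877 Ω.
(Any R1, R2 with R2/(R1+R2) = 0.711 and R1‖R2 ≤ 877 Ω will meet the spec.)

R_th ≤ 877 Ω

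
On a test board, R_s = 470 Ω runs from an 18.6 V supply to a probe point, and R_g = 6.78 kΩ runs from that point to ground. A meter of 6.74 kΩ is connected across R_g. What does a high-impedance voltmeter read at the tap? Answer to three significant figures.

The load sits in parallel with R_g: R_g‖R_L = (6780 × 6740) / (6780 + 6740) = 3380 Ω.
V_out = 18.6 × 3380 / (470 + 3380) = 18.6 × 3380/3850 = 16.3 V.

V_out ≈ 16.3 V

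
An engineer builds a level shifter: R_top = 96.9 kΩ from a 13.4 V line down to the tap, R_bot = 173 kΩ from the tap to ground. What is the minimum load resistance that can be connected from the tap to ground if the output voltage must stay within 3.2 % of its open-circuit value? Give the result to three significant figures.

Output resistance R_th = R_top‖R_bot = (96.9 × 173)/269.9 = 62.11 kΩ.
The fractional drop is R_th/(R_th + R_L); requiring this ≤ 0.0320 gives R_L ≥ R_th(1/0.0320 − 1) = 62.11 × 30.25 = 1.88 MΩ.

R_L(min) ≈ 1.88 MΩ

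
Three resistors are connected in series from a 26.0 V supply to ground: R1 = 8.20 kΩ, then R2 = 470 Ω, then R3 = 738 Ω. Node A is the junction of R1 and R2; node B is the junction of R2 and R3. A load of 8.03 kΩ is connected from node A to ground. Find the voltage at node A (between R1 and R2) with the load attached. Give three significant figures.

V ≈ 2.95 V

Below node A the series string R2+R3 = 1208 Ω sits in parallel with the 8030 Ω load: 1050 Ω.
V_A = 26.0 × 1050/(8200 + 1050) = 2.95 V.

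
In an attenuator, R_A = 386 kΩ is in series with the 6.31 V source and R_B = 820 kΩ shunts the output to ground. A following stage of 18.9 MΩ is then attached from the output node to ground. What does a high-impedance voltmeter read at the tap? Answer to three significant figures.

The load sits in parallel with R_B: R_B‖R_L = (820 × 18900) / (820 + 18900) = 785.9 kΩ.
V_out = 6.31 × 785.9 / (386 + 785.9) = 6.31 × 785.9/1172 = 4.23 V.

V_out ≈ 4.23 V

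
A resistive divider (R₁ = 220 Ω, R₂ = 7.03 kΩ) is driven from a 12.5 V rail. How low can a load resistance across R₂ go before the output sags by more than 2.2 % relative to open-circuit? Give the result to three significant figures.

Output resistance R_th = R₁‖R₂ = (220 × 7030)/7250 = 213.3 Ω.
The fractional drop is R_th/(R_th + R_L); requiring this ≤ 0.0220 gives R_L ≥ R_th(1/0.0220 − 1) = 213.3 × 44.45 = 9.48 kΩ.

R_L(min) ≈ 9.48 kΩ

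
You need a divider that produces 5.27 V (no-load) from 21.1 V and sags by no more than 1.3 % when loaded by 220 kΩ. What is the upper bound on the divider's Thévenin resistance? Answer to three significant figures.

R_th ≤ 2.90 kΩ

Loading drop = R_th/(R_th + R_L) ≤ 0.0130, so R_th ≤ R_L · ε/(1−ε) = 220 kΩ × 0.0130/0.9870 = 2.90 kΩ.
(Any R1, R2 with R2/(R1+R2) = 0.250 and R1‖R2 ≤ 2.90 kΩ will meet the spec.)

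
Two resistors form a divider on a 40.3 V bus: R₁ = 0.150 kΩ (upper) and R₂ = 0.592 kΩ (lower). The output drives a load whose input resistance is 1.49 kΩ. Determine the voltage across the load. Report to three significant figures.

The load sits in parallel with R₂: R₂‖R_L = (592 × 1490) / (592 + 1490) = 423.7 Ω.
V_out = 40.3 × 423.7 / (150 + 423.7) = 40.3 × 423.7/573.7 = 29.8 V.

V_out ≈ 29.8 V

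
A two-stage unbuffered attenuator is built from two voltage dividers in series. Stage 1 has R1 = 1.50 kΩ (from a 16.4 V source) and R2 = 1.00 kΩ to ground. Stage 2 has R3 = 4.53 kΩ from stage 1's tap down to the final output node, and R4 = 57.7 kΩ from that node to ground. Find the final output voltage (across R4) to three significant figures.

Stage 2 presents R3+R4 = 62.23 kΩ as a load on stage 1's tap.
Stage 1's lower leg becomes R2‖(R3+R4) = 0.9842 kΩ, so V_mid = 16.4 × 0.9842/2.484 = 6.497 V.
Stage 2 is itself unloaded: V_out = V_mid × R4/(R3+R4) = 6.497 × 57.7/62.23 = 6.02 V.

V_out ≈ 6.02 V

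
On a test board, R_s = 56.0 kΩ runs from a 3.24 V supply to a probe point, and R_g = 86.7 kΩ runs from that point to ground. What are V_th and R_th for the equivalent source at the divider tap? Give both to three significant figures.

V_th is the open-circuit tap voltage: 3.24 × 86.7/(56.0 + 86.7) = 1.97 V.
With the supply zeroed, R_s and R_g appear in parallel from the tap: R_th = R_s‖R_g = (56.0 × 86.7)/142.7 = 34.0 kΩ.

V_th = 1.97 V, R_th = 34.0 kΩ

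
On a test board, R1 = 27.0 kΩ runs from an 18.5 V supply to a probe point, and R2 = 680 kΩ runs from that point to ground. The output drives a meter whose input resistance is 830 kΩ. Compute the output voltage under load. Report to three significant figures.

V_out ≈ 17.3 V

The load sits in parallel with R2: R2‖R_L = (680 × 830) / (680 + 830) = 373.8 kΩ.
V_out = 18.5 × 373.8 / (27.0 + 373.8) = 18.5 × 373.8/400.8 = 17.3 V.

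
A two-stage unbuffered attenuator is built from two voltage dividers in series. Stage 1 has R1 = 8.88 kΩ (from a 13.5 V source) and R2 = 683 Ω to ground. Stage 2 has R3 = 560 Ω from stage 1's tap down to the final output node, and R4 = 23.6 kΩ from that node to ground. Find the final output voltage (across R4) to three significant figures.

Stage 2 presents R3+R4 = 24160 Ω as a load on stage 1's tap.
Stage 1's lower leg becomes R2‖(R3+R4) = 664.2 Ω, so V_mid = 13.5 × 664.2/9544 = 0.9395 V.
Stage 2 is itself unloaded: V_out = V_mid × R4/(R3+R4) = 0.9395 × 23600/24160 = 0.918 V.

V_out ≈ 0.918 V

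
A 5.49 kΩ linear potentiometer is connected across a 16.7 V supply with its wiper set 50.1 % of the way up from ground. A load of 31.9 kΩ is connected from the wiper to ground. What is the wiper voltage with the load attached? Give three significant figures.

V ≈ 8.02 V

The wiper splits the pot into (1−α)R = 2.740 kΩ above and αR = 2.750 kΩ below.
Lower section ‖ load = 2.532 kΩ.
V_wiper = 16.7 × 2.532/(2.740 + 2.532) = 8.02 V.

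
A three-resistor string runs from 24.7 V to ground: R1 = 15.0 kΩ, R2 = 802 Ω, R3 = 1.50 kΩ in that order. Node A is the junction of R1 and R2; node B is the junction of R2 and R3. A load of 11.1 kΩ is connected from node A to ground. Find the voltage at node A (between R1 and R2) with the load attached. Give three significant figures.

V ≈ 2.79 V

Below node A the series string R2+R3 = 2302 Ω sits in parallel with the 11100 Ω load: 1907 Ω.
V_A = 24.7 × 1907/(15000 + 1907) = 2.79 V.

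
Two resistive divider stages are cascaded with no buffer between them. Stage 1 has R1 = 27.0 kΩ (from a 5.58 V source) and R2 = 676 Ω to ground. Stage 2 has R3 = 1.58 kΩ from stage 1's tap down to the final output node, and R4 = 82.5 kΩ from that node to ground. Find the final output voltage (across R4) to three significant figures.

V_out ≈ 0.133 V

Stage 2 presents R3+R4 = 84080 Ω as a load on stage 1's tap.
Stage 1's lower leg becomes R2‖(R3+R4) = 670.6 Ω, so V_mid = 5.58 × 670.6/27670 = 0.1352 V.
Stage 2 is itself unloaded: V_out = V_mid × R4/(R3+R4) = 0.1352 × 82500/84080 = 0.133 V.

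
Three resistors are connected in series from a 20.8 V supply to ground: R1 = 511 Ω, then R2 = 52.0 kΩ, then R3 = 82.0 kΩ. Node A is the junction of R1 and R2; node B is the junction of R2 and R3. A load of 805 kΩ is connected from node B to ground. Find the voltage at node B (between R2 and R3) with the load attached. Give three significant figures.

At node B, R3 is in parallel with the load: R3‖R_L = 74420 Ω.
Below node A the resistance is R2 + (R3‖R_L) = 126400 Ω, so V_A = 20.8 × 126400/126900 = 20.72 V.
Then V_B = V_A × (R3‖R_L)/(R2 + R3‖R_L) = 20.72 × 74420/126400 = 12.2 V.

V ≈ 12.2 V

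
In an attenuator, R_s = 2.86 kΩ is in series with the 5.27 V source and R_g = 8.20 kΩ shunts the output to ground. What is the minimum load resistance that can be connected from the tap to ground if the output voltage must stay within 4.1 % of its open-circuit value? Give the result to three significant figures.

Output resistance R_th = R_s‖R_g = (2.86 × 8.20)/11.06 = 2.120 kΩ.
The fractional drop is R_th/(R_th + R_L); requiring this ≤ 0.0410 gives R_L ≥ R_th(1/0.0410 − 1) = 2.120 × 23.39 = 49.6 kΩ.

R_L(min) ≈ 49.6 kΩ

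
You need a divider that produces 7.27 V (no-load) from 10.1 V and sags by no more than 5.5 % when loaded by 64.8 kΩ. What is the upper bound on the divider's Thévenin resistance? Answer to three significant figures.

Loading drop = R_th/(R_th + R_L) ≤ 0.0550, so R_th ≤ R_L · ε/(1−ε) = 64.8 kΩ × 0.0550/0.9450 = 3.77 kΩ.
(Any R1, R2 with R2/(R1+R2) = 0.720 and R1‖R2 ≤ 3.77 kΩ will meet the spec.)

R_th ≤ 3.77 kΩ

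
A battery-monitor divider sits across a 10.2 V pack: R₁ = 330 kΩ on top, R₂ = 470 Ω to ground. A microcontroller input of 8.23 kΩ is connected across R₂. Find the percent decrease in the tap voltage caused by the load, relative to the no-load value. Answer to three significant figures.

The divider's output (Thévenin) resistance is R₁‖R₂ = 469.3 Ω.
Fractional drop under load = R_th/(R_th + R_L) = 469.3 / (469.3 + 8230) = 0.05395.
So the output falls by 5.40 %.

5.40 %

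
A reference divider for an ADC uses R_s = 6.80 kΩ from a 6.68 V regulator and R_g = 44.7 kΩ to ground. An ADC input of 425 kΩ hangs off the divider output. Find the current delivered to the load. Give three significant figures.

I_L ≈ 0.0135 mA

R_g‖R_L = 40.45 kΩ; V_out = 6.68 × 40.45/47.25 = 5.719 V.
I_L = V_out / R_L = 5.719 / 425 kΩ = 0.0135 mA.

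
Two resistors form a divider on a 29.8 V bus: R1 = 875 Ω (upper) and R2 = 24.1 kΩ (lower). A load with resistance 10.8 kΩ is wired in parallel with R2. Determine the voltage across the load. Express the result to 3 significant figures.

The load sits in parallel with R2: R2‖R_L = (24100 × 10800) / (24100 + 10800) = 7458 Ω.
V_out = 29.8 × 7458 / (875 + 7458) = 29.8 × 7458/8333 = 26.7 V.

V_out ≈ 26.7 V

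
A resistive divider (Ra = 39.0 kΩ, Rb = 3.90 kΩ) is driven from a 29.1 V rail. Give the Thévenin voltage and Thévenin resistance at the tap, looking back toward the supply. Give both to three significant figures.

V_th = 2.65 V, R_th = 3.55 kΩ

V_th is the open-circuit tap voltage: 29.1 × 3.90/(39.0 + 3.90) = 2.65 V.
With the supply zeroed, Ra and Rb appear in parallel from the tap: R_th = Ra‖Rb = (39.0 × 3.90)/42.90 = 3.55 kΩ.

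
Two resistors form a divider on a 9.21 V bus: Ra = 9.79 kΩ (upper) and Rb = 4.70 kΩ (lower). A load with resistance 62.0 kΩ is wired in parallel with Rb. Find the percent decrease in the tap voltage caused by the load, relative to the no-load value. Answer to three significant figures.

The divider's output (Thévenin) resistance is Ra‖Rb = 3.176 kΩ.
Fractional drop under load = R_th/(R_th + R_L) = 3.176 / (3.176 + 62.0) = 0.04872.
So the output falls by 4.87 %.

4.87 %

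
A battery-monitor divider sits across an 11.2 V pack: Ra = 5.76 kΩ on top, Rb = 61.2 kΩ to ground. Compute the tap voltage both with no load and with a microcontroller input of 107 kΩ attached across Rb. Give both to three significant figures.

Open-circuit: V = 11.2 × 61.2/(5.76 + 61.2) = 10.2 V.
With the load, Rb becomes Rb‖R_L = 38.93 kΩ, so V = 11.2 × 38.93/44.69 = 9.76 V.

Unloaded: 10.2 V; loaded: 9.76 V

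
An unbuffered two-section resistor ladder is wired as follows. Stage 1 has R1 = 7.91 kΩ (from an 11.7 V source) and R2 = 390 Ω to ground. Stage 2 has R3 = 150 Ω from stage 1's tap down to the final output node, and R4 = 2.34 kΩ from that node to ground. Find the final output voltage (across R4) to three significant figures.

Stage 2 presents R3+R4 = 2490 Ω as a load on stage 1's tap.
Stage 1's lower leg becomes R2‖(R3+R4) = 337.2 Ω, so V_mid = 11.7 × 337.2/8247 = 0.4784 V.
Stage 2 is itself unloaded: V_out = V_mid × R4/(R3+R4) = 0.4784 × 2340/2490 = 0.450 V.

V_out ≈ 0.450 V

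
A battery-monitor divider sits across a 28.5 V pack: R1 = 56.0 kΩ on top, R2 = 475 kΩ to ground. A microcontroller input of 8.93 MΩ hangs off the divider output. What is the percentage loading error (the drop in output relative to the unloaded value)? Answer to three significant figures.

The divider's output (Thévenin) resistance is R1‖R2 = 50.09 kΩ.
Fractional drop under load = R_th/(R_th + R_L) = 50.09 / (50.09 + 8930) = 0.005578.
So the output falls by 0.558 %.

0.558 %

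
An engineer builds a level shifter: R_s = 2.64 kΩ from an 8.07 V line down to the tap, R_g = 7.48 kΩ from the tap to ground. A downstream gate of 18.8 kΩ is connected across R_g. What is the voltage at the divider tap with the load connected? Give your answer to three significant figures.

The load sits in parallel with R_g: R_g‖R_L = (7.48 × 18.8) / (7.48 + 18.8) = 5.351 kΩ.
V_out = 8.07 × 5.351 / (2.64 + 5.351) = 8.07 × 5.351/7.991 = 5.40 V.
(Unloaded it would have been 5.96 V.)

V_out ≈ 5.40 V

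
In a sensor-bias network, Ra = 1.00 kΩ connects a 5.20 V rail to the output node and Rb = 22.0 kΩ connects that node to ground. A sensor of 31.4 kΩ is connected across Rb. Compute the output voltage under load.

The load sits in parallel with Rb: Rb‖R_L = (22.0 × 31.4) / (22.0 + 31.4) = 12.94 kΩ.
V_out = 5.20 × 12.94 / (1.00 + 12.94) = 5.20 × 12.94/13.94 = 4.83 V.

V_out ≈ 4.83 V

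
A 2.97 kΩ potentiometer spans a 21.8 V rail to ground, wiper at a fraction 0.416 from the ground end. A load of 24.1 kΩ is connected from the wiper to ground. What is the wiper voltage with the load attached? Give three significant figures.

The wiper splits the pot into (1−α)R = 1.734 kΩ above and αR = 1.236 kΩ below.
Lower section ‖ load = 1.175 kΩ.
V_wiper = 21.8 × 1.175/(1.734 + 1.175) = 8.81 V.

V ≈ 8.81 V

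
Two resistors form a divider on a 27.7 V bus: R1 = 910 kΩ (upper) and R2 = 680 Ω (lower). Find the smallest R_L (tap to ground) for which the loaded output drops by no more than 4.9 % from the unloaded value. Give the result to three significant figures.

Output resistance R_th = R1‖R2 = (910000 × 680)/910700 = 679.5 Ω.
The fractional drop is R_th/(R_th + R_L); requiring this ≤ 0.0490 gives R_L ≥ R_th(1/0.0490 − 1) = 679.5 × 19.41 = 13.2 kΩ.

R_L(min) ≈ 13.2 kΩ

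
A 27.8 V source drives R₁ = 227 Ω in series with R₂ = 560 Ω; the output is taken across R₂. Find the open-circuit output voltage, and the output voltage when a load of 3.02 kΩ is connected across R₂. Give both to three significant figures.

Unloaded: 19.8 V; loaded: 18.8 V

Open-circuit: V = 27.8 × 560/(227 + 560) = 19.8 V.
With the load, R₂ becomes R₂‖R_L = 472.4 Ω, so V = 27.8 × 472.4/699.4 = 18.8 V.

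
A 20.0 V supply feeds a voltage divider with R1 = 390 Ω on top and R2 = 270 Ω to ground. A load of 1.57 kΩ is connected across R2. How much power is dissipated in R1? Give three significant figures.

P ≈ 405 mW

Total resistance from the source is R1 + (R2‖R_L) = 620.4 Ω, so I = 20.0/620.4 Ω = 32.24 mA.
P = I²·R1 = (32.24 mA)² × 390 Ω = 405 mW.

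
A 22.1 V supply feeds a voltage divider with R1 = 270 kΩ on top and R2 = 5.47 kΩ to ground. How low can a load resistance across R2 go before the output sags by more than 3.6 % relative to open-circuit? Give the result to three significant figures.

R_L(min) ≈ 144 kΩ

Output resistance R_th = R1‖R2 = (270 × 5.47)/275.5 = 5.361 kΩ.
The fractional drop is R_th/(R_th + R_L); requiring this ≤ 0.0360 gives R_L ≥ R_th(1/0.0360 − 1) = 5.361 × 26.78 = 144 kΩ.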